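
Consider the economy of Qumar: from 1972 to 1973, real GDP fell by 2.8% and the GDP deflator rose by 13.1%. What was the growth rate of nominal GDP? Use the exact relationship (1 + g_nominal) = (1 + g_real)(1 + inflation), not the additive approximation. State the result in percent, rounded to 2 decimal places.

9.93%

(1 + g_nom) = (1 + g_real)(1 + π) = 0.9720 × 1.1310 = 1.09933.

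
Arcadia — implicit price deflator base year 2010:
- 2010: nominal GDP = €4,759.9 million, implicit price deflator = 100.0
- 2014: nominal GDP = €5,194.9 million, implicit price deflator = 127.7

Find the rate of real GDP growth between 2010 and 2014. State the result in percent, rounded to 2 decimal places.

-14.53%

Real GDP 2010 = 4759.9 / 1.000 = 4759.90.
Real GDP 2014 = 5194.9 / 1.277 = 4068.05.
Real growth = 4068.05 / 4759.90 − 1 = -0.1453.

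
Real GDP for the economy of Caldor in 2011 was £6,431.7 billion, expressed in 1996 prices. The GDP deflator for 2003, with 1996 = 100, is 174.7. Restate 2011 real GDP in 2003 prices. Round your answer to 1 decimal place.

Real GDP in 2003 prices = Real GDP in 1996 prices × (P_2003/P_1996) = 6431.7 × 1.747 = 11236.18.

£11,236.2 billion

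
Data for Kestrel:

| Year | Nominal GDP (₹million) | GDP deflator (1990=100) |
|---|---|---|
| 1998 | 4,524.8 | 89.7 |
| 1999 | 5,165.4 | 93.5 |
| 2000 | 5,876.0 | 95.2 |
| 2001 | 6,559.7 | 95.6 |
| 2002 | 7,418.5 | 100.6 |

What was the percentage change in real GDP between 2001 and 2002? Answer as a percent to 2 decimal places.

7.47%

Real GDP 2001 = 6559.7/0.956 = 6861.61.
Real GDP 2002 = 7418.5/1.006 = 7374.25.
Change = 7374.25/6861.61 − 1 = 0.0747.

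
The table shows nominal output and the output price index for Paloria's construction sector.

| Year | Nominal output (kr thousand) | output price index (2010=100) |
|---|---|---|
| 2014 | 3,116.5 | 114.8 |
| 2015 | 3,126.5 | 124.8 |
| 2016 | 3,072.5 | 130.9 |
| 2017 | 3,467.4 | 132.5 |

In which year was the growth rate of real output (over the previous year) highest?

2015: real = 3126.5/1.248 = 2505.21; growth vs 2014 (2714.72) = -7.72%.
2016: real = 3072.5/1.309 = 2347.21; growth vs 2015 (2505.21) = -6.31%.
2017: real = 3467.4/1.325 = 2616.91; growth vs 2016 (2347.21) = 11.49%.

2017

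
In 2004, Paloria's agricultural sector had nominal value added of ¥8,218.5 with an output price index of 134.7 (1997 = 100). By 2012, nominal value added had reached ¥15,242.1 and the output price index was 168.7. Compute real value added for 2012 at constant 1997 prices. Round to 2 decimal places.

¥9,035.03

Real value added = Nominal / (output price index/100) = 15242.1 / 1.687 = 9035.03.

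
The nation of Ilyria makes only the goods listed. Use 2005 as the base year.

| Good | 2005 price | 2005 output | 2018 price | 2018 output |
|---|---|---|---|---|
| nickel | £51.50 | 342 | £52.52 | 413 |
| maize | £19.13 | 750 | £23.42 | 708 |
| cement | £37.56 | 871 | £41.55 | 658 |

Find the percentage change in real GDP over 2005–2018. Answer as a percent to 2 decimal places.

-7.96%

Real GDP 2005 = Nominal GDP 2005 = 51.50·342 + 19.13·750 + 37.56·871 = 64675.26.
Real GDP 2018 (at 2005 prices) = 51.50·413 + 19.13·708 + 37.56·658 = 59528.02.
Real growth = 59528.02/64675.26 − 1 = -0.0796.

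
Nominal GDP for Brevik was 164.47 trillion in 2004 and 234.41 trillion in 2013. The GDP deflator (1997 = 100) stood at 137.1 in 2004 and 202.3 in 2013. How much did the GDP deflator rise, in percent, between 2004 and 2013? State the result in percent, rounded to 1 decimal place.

Price-level change = 202.3 / 137.1 − 1 = 0.4756.

47.6%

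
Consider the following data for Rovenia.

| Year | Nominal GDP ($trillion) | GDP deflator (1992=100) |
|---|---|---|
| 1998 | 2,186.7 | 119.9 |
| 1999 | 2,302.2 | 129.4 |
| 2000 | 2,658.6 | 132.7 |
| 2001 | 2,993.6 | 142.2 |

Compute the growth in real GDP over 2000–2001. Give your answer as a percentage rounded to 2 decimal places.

Real GDP 2000 = 2658.6/1.327 = 2003.47.
Real GDP 2001 = 2993.6/1.422 = 2105.20.
Change = 2105.20/2003.47 − 1 = 0.0508.

5.08%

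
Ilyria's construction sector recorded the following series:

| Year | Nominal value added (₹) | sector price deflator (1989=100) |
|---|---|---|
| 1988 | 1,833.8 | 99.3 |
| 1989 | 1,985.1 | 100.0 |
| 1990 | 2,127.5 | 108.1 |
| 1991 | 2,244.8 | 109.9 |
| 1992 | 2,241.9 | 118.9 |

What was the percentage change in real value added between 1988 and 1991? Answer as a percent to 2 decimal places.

10.61%

Real value added 1988 = 1833.8/0.993 = 1846.73.
Real value added 1991 = 2244.8/1.099 = 2042.58.
Change = 2042.58/1846.73 − 1 = 0.1061.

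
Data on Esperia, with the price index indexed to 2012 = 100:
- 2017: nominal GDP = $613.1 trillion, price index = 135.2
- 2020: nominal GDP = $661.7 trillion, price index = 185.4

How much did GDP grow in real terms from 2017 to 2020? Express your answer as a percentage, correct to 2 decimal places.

Real GDP 2017 = 613.1 / 1.352 = 453.48.
Real GDP 2020 = 661.7 / 1.854 = 356.90.
Real growth = 356.90 / 453.48 − 1 = -0.2130.

-21.30%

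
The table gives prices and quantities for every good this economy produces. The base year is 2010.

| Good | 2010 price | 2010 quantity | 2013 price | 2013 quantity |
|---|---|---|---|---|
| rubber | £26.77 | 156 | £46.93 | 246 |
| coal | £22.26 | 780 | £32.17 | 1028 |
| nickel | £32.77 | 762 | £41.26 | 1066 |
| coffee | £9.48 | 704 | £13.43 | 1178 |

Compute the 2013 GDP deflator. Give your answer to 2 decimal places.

Nominal GDP 2013 = 46.93·246 + 32.17·1028 + 41.26·1066 + 13.43·1178 = 104419.24.
Real GDP 2013 (at 2010 prices) = 26.77·246 + 22.26·1028 + 32.77·1066 + 9.48·1178 = 75568.96.
Deflator = Nominal/Real × 100 = 104419.24/75568.96 × 100 = 138.177.

138.18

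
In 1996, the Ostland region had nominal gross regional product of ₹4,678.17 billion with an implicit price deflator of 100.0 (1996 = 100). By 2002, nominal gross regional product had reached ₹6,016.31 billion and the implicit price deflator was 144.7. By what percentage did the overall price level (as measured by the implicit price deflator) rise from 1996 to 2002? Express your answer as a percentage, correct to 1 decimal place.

Price-level change = 144.7 / 100.0 − 1 = 0.4470.

44.7%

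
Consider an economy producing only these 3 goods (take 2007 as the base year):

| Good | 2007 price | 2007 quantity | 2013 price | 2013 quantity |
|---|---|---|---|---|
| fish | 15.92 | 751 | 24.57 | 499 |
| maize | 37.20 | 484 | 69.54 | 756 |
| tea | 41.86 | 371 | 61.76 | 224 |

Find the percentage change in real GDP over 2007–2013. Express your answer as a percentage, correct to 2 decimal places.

Real GDP 2007 = Nominal GDP 2007 = 15.92·751 + 37.20·484 + 41.86·371 = 45490.78.
Real GDP 2013 (at 2007 prices) = 15.92·499 + 37.20·756 + 41.86·224 = 45443.92.
Real growth = 45443.92/45490.78 − 1 = -0.0010.

-0.10%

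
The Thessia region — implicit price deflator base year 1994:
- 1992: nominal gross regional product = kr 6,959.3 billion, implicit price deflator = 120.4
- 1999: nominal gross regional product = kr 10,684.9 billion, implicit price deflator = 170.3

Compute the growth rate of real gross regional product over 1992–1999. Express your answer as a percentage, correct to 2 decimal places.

8.55%

Deflate each year: 1992 → 6959.3/1.204 = 5780.15; 1999 → 10684.9/1.703 = 6274.16.
So real gross regional product changed by 6274.16/5780.15 − 1 = 0.0855, i.e. 8.55%.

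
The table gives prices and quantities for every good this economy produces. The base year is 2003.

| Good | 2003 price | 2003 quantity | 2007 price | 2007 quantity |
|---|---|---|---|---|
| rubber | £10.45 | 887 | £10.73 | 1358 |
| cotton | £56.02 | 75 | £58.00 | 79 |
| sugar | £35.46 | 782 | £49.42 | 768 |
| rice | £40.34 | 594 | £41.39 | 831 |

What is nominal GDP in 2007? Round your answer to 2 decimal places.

Nominal GDP 2007 = Σ (p_2007 × q_2007) = 10.73·1358 + 58.00·79 + 49.42·768 + 41.39·831 = 91502.99.

£91502.99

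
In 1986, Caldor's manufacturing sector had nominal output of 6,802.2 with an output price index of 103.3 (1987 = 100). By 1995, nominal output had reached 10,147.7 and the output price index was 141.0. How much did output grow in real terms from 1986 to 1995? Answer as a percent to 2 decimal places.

Deflate each year: 1986 → 6802.2/1.033 = 6584.90; 1995 → 10147.7/1.410 = 7196.95.
So real output changed by 7196.95/6584.90 − 1 = 0.0929, i.e. 9.29%.

9.29%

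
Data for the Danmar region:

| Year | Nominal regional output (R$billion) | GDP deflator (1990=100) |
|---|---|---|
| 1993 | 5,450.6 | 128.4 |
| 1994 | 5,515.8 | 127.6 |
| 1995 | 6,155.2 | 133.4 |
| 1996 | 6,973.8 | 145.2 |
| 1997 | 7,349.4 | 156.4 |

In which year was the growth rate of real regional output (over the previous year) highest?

1994: real = 5515.8/1.276 = 4322.73; growth vs 1993 (4245.02) = 1.83%.
1995: real = 6155.2/1.334 = 4614.09; growth vs 1994 (4322.73) = 6.74%.
1996: real = 6973.8/1.452 = 4802.89; growth vs 1995 (4614.09) = 4.09%.
1997: real = 7349.4/1.564 = 4699.10; growth vs 1996 (4802.89) = -2.16%.

1995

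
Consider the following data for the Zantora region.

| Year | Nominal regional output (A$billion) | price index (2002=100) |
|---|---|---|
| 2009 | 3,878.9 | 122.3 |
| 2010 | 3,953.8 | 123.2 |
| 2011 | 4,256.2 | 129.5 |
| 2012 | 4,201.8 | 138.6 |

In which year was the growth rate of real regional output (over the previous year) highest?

2011

2010: real = 3953.8/1.232 = 3209.25; growth vs 2009 (3171.63) = 1.19%.
2011: real = 4256.2/1.295 = 3286.64; growth vs 2010 (3209.25) = 2.41%.
2012: real = 4201.8/1.386 = 3031.60; growth vs 2011 (3286.64) = -7.76%.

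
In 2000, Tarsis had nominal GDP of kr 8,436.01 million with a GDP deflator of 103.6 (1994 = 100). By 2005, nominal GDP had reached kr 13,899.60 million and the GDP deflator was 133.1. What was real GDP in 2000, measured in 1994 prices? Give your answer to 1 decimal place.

kr 8,142.9 million

Real GDP = Nominal / (GDP deflator/100) = 8436.01 / 1.036 = 8142.87.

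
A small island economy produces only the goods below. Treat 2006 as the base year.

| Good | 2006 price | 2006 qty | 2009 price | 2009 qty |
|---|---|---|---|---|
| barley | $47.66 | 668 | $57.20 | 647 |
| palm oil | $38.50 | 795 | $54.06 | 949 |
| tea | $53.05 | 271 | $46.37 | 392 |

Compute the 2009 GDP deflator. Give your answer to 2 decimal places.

120.78

Nominal GDP 2009 = 57.20·647 + 54.06·949 + 46.37·392 = 106488.38.
Real GDP 2009 (at 2006 prices) = 47.66·647 + 38.50·949 + 53.05·392 = 88168.12.
Deflator = Nominal/Real × 100 = 106488.38/88168.12 × 100 = 120.779.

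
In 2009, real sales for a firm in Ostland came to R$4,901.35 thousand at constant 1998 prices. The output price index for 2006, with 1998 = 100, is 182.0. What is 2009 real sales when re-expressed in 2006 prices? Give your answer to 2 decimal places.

Real sales in 2006 prices = Real sales in 1998 prices × (P_2006/P_1998) = 4901.35 × 1.820 = 8920.46.

R$8,920.46 thousand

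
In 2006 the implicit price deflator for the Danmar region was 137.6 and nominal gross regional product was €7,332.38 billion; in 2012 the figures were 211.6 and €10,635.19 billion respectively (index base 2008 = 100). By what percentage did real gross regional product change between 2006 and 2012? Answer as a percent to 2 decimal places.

-5.68%

Real gross regional product 2006 = 7332.38 / 1.376 = 5328.76.
Real gross regional product 2012 = 10635.19 / 2.116 = 5026.08.
Real growth = 5026.08 / 5328.76 − 1 = -0.0568.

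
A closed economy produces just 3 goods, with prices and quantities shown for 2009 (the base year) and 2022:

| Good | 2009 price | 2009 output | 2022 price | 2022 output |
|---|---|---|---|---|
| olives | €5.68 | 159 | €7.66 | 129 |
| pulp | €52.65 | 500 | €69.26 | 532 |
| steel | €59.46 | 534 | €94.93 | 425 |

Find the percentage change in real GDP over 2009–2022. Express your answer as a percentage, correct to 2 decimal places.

Real GDP 2009 = Nominal GDP 2009 = 5.68·159 + 52.65·500 + 59.46·534 = 58979.76.
Real GDP 2022 (at 2009 prices) = 5.68·129 + 52.65·532 + 59.46·425 = 54013.02.
Real growth = 54013.02/58979.76 − 1 = -0.0842.

-8.42%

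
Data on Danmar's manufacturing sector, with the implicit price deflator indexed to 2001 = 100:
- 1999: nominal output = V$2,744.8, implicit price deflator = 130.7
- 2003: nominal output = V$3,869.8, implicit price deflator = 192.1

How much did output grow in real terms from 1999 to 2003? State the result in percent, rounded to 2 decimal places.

Real output 1999 = 2744.8 / 1.307 = 2100.08.
Real output 2003 = 3869.8 / 1.921 = 2014.47.
Real growth = 2014.47 / 2100.08 − 1 = -0.0408.

-4.08%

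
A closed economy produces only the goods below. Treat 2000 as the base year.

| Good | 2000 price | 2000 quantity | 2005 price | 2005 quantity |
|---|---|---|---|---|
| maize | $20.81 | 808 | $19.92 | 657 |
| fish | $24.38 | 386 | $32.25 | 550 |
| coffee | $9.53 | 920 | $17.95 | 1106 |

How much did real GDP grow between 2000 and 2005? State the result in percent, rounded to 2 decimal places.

7.51%

Real GDP 2000 = Nominal GDP 2000 = 20.81·808 + 24.38·386 + 9.53·920 = 34992.76.
Real GDP 2005 (at 2000 prices) = 20.81·657 + 24.38·550 + 9.53·1106 = 37621.35.
Real growth = 37621.35/34992.76 − 1 = 0.0751.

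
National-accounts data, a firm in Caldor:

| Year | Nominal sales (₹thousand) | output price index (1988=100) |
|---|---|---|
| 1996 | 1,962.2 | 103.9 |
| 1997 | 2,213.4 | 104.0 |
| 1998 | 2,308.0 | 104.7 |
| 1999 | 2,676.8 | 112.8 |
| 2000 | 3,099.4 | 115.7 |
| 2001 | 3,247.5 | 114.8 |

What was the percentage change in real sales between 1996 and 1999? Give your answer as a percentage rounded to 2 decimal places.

25.65%

Real sales 1996 = 1962.2/1.039 = 1888.55.
Real sales 1999 = 2676.8/1.128 = 2373.05.
Change = 2373.05/1888.55 − 1 = 0.2565.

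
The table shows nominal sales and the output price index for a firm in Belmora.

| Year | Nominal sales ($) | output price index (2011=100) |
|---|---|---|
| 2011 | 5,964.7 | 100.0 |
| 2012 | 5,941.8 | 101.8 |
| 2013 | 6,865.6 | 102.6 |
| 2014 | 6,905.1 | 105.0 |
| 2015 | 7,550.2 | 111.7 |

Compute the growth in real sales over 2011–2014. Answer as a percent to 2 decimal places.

10.25%

Real sales 2011 = 5964.7/1.000 = 5964.70.
Real sales 2014 = 6905.1/1.050 = 6576.29.
Change = 6576.29/5964.70 − 1 = 0.1025.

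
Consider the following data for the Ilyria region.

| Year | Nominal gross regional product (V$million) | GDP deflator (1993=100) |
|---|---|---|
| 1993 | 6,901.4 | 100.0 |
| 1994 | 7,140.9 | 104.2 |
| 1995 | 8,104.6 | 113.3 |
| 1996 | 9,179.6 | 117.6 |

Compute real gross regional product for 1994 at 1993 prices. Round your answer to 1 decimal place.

Real gross regional product 1994 = 7140.9 / 1.042 = 6853.07.

V$6,853.1 million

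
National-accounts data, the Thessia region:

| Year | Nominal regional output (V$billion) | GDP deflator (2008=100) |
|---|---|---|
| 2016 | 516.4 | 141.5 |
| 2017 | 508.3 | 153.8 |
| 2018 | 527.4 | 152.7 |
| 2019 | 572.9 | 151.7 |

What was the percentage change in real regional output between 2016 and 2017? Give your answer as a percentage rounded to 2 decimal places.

-9.44%

Real regional output 2016 = 516.4/1.415 = 364.95.
Real regional output 2017 = 508.3/1.538 = 330.49.
Change = 330.49/364.95 − 1 = -0.0944.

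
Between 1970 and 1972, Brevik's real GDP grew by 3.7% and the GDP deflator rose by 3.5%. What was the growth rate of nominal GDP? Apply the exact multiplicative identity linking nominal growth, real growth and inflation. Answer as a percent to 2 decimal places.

(1 + g_nom) = (1 + g_real)(1 + π) = 1.0370 × 1.0350 = 1.07330.

7.33%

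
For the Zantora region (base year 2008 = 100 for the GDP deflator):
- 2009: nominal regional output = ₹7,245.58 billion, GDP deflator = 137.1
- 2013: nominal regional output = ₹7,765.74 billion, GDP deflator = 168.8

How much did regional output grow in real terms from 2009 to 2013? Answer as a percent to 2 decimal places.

-12.95%

Deflate each year: 2009 → 7245.58/1.371 = 5284.89; 2013 → 7765.74/1.688 = 4600.56.
So real regional output changed by 4600.56/5284.89 − 1 = -0.1295, i.e. -12.95%.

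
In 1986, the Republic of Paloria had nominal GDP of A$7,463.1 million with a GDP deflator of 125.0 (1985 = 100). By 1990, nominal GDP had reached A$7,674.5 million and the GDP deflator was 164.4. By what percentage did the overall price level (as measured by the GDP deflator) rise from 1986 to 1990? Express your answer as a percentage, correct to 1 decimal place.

31.5%

Price-level change = 164.4 / 125.0 − 1 = 0.3152.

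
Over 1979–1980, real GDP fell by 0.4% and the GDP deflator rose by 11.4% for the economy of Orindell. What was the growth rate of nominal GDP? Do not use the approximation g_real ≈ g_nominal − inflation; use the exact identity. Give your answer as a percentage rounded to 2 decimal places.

(1 + g_nom) = (1 + g_real)(1 + π) = 0.9960 × 1.1140 = 1.10954.

10.95%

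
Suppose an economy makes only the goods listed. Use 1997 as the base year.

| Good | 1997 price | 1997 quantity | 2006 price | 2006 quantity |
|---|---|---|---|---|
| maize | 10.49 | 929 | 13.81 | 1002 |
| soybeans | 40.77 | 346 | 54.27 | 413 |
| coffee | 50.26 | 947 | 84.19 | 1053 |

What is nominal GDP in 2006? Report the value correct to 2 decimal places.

124903.20

Nominal GDP 2006 = Σ (p_2006 × q_2006) = 13.81·1002 + 54.27·413 + 84.19·1053 = 124903.20.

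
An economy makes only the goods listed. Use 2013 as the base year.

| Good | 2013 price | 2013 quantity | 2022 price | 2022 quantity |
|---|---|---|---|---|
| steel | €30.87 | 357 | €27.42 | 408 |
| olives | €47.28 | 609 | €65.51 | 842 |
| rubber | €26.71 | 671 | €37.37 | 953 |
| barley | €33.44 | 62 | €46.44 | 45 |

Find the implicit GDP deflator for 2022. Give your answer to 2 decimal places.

131.10

Nominal GDP 2022 = 27.42·408 + 65.51·842 + 37.37·953 + 46.44·45 = 104050.19.
Real GDP 2022 (at 2013 prices) = 30.87·408 + 47.28·842 + 26.71·953 + 33.44·45 = 79364.15.
Deflator = Nominal/Real × 100 = 104050.19/79364.15 × 100 = 131.105.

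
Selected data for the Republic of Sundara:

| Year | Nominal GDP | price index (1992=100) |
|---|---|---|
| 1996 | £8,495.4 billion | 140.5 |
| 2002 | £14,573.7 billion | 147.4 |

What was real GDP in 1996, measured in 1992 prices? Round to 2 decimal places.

£6,046.55 billion

Real GDP = Nominal / (price index/100) = 8495.4 / 1.405 = 6046.55.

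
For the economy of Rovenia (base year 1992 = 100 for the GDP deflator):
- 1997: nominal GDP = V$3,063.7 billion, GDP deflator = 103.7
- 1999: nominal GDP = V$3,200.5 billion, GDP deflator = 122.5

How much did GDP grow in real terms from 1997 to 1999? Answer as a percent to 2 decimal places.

Deflate each year: 1997 → 3063.7/1.037 = 2954.39; 1999 → 3200.5/1.225 = 2612.65.
So real GDP changed by 2612.65/2954.39 − 1 = -0.1157, i.e. -11.57%.

-11.57%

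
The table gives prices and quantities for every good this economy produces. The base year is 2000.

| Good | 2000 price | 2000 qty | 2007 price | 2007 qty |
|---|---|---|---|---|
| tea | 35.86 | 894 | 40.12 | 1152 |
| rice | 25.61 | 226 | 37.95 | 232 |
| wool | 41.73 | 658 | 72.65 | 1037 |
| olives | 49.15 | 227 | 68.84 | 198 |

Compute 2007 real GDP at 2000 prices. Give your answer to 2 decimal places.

Real GDP 2007 = Σ (p_2000 × q_2007) = 35.86·1152 + 25.61·232 + 41.73·1037 + 49.15·198 = 100257.95.

100257.95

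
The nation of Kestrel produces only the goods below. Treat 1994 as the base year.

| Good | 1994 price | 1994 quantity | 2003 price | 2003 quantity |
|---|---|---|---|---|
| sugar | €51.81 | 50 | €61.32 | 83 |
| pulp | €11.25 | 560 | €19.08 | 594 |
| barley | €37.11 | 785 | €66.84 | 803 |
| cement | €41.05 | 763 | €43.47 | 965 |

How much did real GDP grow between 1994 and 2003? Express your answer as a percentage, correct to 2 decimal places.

Real GDP 1994 = Nominal GDP 1994 = 51.81·50 + 11.25·560 + 37.11·785 + 41.05·763 = 69343.00.
Real GDP 2003 (at 1994 prices) = 51.81·83 + 11.25·594 + 37.11·803 + 41.05·965 = 80395.31.
Real growth = 80395.31/69343.00 − 1 = 0.1594.

15.94%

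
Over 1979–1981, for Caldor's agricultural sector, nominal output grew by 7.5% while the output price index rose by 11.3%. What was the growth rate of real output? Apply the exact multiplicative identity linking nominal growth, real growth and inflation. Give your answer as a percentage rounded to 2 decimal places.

(1 + g_nom) = (1 + g_real)(1 + π), so g_real = 1.0750 / 1.1130 − 1 = -0.03414.

-3.41%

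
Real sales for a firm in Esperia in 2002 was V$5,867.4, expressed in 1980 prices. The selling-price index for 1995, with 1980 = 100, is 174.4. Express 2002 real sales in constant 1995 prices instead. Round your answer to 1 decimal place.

V$10,232.7

Real sales in 1995 prices = Real sales in 1980 prices × (P_1995/P_1980) = 5867.4 × 1.744 = 10232.75.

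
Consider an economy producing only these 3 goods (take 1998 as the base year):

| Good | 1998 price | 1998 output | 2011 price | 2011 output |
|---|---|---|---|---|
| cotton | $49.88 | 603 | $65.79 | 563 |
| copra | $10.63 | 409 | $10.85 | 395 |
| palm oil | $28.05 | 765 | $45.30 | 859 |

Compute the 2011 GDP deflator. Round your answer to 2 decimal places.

Nominal GDP 2011 = 65.79·563 + 10.85·395 + 45.30·859 = 80238.22.
Real GDP 2011 (at 1998 prices) = 49.88·563 + 10.63·395 + 28.05·859 = 56376.24.
Deflator = Nominal/Real × 100 = 80238.22/56376.24 × 100 = 142.326.

142.33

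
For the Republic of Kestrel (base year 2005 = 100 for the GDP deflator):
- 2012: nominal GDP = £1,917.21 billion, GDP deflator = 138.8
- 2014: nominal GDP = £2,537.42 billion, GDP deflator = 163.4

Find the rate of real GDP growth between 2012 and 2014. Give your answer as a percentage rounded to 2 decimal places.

Deflate each year: 2012 → 1917.21/1.388 = 1381.28; 2014 → 2537.42/1.634 = 1552.89.
So real GDP changed by 1552.89/1381.28 − 1 = 0.1242, i.e. 12.42%.

12.42%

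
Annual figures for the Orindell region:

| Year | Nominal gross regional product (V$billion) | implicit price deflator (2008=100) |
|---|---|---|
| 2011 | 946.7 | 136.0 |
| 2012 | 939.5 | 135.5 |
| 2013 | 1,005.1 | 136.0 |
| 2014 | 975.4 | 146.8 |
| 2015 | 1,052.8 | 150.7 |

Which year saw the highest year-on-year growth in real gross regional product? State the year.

2012: real = 939.5/1.355 = 693.36; growth vs 2011 (696.10) = -0.39%.
2013: real = 1005.1/1.360 = 739.04; growth vs 2012 (693.36) = 6.59%.
2014: real = 975.4/1.468 = 664.44; growth vs 2013 (739.04) = -10.09%.
2015: real = 1052.8/1.507 = 698.61; growth vs 2014 (664.44) = 5.14%.

2013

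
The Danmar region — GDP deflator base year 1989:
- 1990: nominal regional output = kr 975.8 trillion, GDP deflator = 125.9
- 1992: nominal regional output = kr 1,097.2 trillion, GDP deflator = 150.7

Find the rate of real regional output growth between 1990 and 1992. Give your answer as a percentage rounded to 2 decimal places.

Deflate each year: 1990 → 975.8/1.259 = 775.06; 1992 → 1097.2/1.507 = 728.07.
So real regional output changed by 728.07/775.06 − 1 = -0.0606, i.e. -6.06%.

-6.06%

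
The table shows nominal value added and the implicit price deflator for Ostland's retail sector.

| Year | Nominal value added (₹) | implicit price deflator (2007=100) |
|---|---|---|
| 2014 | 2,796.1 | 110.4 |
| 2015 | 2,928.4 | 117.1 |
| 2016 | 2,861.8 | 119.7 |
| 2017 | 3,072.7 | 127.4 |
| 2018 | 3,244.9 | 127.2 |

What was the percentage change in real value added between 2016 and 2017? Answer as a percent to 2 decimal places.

0.88%

Real value added 2016 = 2861.8/1.197 = 2390.81.
Real value added 2017 = 3072.7/1.274 = 2411.85.
Change = 2411.85/2390.81 − 1 = 0.0088.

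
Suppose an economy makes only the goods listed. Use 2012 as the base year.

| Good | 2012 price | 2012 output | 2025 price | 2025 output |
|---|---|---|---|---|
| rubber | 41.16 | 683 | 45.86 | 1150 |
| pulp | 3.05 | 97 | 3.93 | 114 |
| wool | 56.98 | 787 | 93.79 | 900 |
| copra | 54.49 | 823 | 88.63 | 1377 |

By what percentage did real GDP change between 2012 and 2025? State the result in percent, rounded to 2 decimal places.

Real GDP 2012 = Nominal GDP 2012 = 41.16·683 + 3.05·97 + 56.98·787 + 54.49·823 = 118096.66.
Real GDP 2025 (at 2012 prices) = 41.16·1150 + 3.05·114 + 56.98·900 + 54.49·1377 = 173996.43.
Real growth = 173996.43/118096.66 − 1 = 0.4733.

47.33%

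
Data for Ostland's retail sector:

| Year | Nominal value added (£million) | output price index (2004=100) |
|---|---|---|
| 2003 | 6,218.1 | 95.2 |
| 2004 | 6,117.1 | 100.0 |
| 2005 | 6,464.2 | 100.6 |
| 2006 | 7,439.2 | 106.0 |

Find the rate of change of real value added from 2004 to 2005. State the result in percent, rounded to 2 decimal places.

5.04%

Real value added 2004 = 6117.1/1.000 = 6117.10.
Real value added 2005 = 6464.2/1.006 = 6425.65.
Change = 6425.65/6117.10 − 1 = 0.0504.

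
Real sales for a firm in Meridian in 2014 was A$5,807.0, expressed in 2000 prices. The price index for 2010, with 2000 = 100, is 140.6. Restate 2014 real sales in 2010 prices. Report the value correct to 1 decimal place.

Real sales in 2010 prices = Real sales in 2000 prices × (P_2010/P_2000) = 5807.0 × 1.406 = 8164.64.

A$8,164.6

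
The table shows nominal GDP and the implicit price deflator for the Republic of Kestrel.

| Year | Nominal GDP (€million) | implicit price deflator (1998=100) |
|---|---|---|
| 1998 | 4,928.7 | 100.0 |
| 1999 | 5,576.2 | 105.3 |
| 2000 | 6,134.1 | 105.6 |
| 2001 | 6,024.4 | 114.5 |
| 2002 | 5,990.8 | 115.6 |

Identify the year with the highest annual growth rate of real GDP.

2000

1999: real = 5576.2/1.053 = 5295.54; growth vs 1998 (4928.70) = 7.44%.
2000: real = 6134.1/1.056 = 5808.81; growth vs 1999 (5295.54) = 9.69%.
2001: real = 6024.4/1.145 = 5261.48; growth vs 2000 (5808.81) = -9.42%.
2002: real = 5990.8/1.156 = 5182.35; growth vs 2001 (5261.48) = -1.50%.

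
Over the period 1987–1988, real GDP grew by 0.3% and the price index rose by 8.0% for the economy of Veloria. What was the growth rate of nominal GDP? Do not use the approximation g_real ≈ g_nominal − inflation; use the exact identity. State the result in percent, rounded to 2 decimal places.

8.32%

(1 + g_nom) = (1 + g_real)(1 + π) = 1.0030 × 1.0800 = 1.08324.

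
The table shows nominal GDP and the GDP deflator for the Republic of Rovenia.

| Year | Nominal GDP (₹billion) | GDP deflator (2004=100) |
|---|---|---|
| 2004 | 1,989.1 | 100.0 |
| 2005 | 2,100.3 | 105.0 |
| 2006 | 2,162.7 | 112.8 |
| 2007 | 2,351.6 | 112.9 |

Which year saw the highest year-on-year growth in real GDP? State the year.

2007

2005: real = 2100.3/1.050 = 2000.29; growth vs 2004 (1989.10) = 0.56%.
2006: real = 2162.7/1.128 = 1917.29; growth vs 2005 (2000.29) = -4.15%.
2007: real = 2351.6/1.129 = 2082.91; growth vs 2006 (1917.29) = 8.64%.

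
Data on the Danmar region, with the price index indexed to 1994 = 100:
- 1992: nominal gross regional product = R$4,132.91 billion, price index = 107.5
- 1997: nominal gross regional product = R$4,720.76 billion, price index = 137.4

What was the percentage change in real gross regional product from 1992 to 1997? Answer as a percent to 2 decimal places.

Deflate each year: 1992 → 4132.91/1.075 = 3844.57; 1997 → 4720.76/1.374 = 3435.78.
So real gross regional product changed by 3435.78/3844.57 − 1 = -0.1063, i.e. -10.63%.

-10.63%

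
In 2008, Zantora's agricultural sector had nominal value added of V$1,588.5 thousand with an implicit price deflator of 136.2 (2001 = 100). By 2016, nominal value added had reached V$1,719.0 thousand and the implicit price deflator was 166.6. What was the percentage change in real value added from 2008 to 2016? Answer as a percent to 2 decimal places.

-11.53%

Real value added 2008 = 1588.5 / 1.362 = 1166.30.
Real value added 2016 = 1719.0 / 1.666 = 1031.81.
Real growth = 1031.81 / 1166.30 − 1 = -0.1153.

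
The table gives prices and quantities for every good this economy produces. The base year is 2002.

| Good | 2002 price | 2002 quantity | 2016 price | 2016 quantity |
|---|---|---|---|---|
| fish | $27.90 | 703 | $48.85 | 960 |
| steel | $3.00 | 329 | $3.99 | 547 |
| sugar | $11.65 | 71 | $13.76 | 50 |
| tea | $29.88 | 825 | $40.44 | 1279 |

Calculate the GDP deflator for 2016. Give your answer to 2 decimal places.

Nominal GDP 2016 = 48.85·960 + 3.99·547 + 13.76·50 + 40.44·1279 = 101489.29.
Real GDP 2016 (at 2002 prices) = 27.90·960 + 3.00·547 + 11.65·50 + 29.88·1279 = 67224.02.
Deflator = Nominal/Real × 100 = 101489.29/67224.02 × 100 = 150.972.

150.97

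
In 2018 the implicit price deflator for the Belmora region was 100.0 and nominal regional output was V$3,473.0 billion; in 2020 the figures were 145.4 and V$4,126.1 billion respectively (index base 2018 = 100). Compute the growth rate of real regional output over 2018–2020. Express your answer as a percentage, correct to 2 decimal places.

Deflate each year: 2018 → 3473.0/1.000 = 3473.00; 2020 → 4126.1/1.454 = 2837.76.
So real regional output changed by 2837.76/3473.00 − 1 = -0.1829, i.e. -18.29%.

-18.29%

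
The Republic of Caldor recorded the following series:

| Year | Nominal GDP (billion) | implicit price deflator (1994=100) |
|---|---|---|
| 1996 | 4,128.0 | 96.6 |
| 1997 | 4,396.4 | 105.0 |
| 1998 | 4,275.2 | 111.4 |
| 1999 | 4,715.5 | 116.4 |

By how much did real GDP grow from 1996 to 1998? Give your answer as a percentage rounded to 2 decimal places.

-10.19%

Real GDP 1996 = 4128.0/0.966 = 4273.29.
Real GDP 1998 = 4275.2/1.114 = 3837.70.
Change = 3837.70/4273.29 − 1 = -0.1019.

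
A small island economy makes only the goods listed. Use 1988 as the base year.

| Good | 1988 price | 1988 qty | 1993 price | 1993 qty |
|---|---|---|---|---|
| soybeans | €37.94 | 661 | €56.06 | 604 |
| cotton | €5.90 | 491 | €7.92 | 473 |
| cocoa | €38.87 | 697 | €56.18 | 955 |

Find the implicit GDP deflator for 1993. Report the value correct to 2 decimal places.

145.25

Nominal GDP 1993 = 56.06·604 + 7.92·473 + 56.18·955 = 91258.30.
Real GDP 1993 (at 1988 prices) = 37.94·604 + 5.90·473 + 38.87·955 = 62827.31.
Deflator = Nominal/Real × 100 = 91258.30/62827.31 × 100 = 145.253.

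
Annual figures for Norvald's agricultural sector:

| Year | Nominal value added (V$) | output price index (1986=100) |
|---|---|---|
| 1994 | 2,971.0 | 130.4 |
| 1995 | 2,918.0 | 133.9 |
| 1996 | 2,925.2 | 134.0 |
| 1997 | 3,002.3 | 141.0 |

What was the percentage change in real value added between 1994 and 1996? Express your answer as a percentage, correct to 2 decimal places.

Real value added 1994 = 2971.0/1.304 = 2278.37.
Real value added 1996 = 2925.2/1.340 = 2182.99.
Change = 2182.99/2278.37 − 1 = -0.0419.

-4.19%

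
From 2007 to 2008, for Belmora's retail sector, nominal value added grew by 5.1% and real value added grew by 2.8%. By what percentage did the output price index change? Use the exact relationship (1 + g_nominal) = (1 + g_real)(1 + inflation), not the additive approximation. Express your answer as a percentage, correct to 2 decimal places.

(1 + g_nom) = (1 + g_real)(1 + π), so π = 1.0510 / 1.0280 − 1 = 0.02237.

2.24%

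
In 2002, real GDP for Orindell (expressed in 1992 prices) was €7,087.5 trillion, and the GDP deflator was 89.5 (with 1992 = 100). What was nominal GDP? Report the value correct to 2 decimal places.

€6,343.31 trillion

Nominal GDP = Real × (GDP deflator/100) = 7087.5 × 0.895 = 6343.31.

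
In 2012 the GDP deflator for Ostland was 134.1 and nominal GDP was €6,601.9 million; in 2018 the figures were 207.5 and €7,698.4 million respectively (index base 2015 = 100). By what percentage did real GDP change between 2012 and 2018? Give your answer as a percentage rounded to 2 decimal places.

Real GDP 2012 = 6601.9 / 1.341 = 4923.12.
Real GDP 2018 = 7698.4 / 2.075 = 3710.07.
Real growth = 3710.07 / 4923.12 − 1 = -0.2464.

-24.64%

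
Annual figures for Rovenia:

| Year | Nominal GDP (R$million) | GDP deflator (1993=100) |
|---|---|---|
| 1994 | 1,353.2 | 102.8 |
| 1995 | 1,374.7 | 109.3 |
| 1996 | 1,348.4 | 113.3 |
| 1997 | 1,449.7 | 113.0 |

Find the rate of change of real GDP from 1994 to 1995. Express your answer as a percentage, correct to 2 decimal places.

Real GDP 1994 = 1353.2/1.028 = 1316.34.
Real GDP 1995 = 1374.7/1.093 = 1257.73.
Change = 1257.73/1316.34 − 1 = -0.0445.

-4.45%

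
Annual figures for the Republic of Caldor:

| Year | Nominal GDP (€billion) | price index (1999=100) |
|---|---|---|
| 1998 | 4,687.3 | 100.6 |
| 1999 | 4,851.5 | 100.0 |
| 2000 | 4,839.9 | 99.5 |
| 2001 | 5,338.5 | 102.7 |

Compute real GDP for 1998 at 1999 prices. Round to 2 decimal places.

€4,659.34 billion

Real GDP 1998 = 4687.3 / 1.006 = 4659.34.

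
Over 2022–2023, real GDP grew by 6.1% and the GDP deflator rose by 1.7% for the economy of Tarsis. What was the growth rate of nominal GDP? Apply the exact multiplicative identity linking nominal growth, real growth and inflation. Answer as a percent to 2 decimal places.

7.90%

(1 + g_nom) = (1 + g_real)(1 + π) = 1.0610 × 1.0170 = 1.07904.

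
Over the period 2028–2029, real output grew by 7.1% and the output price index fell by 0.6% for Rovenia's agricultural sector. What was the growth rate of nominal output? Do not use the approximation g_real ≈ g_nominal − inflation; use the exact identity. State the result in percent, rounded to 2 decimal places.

6.46%

(1 + g_nom) = (1 + g_real)(1 + π) = 1.0710 × 0.9940 = 1.06457.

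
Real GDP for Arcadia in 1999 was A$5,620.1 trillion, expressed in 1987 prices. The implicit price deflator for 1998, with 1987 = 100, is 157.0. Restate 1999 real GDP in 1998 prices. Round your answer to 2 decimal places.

A$8,823.56 trillion

Real GDP in 1998 prices = Real GDP in 1987 prices × (P_1998/P_1987) = 5620.1 × 1.570 = 8823.56.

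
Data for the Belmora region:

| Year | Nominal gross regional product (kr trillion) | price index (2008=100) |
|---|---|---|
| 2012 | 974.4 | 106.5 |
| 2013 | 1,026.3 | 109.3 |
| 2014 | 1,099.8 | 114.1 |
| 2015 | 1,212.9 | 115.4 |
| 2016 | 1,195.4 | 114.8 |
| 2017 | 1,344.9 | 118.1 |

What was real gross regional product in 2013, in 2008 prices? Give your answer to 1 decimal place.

Real gross regional product 2013 = 1026.3 / 1.093 = 938.98.

kr 939.0 trillion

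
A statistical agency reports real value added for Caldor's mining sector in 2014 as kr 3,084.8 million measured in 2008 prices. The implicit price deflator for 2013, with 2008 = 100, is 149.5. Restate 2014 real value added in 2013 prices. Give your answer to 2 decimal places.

Real value added in 2013 prices = Real value added in 2008 prices × (P_2013/P_2008) = 3084.8 × 1.495 = 4611.78.

kr 4,611.78 million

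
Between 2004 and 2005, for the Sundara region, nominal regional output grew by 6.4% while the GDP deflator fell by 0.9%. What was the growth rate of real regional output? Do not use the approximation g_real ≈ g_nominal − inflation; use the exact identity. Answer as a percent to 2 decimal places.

(1 + g_nom) = (1 + g_real)(1 + π), so g_real = 1.0640 / 0.9910 − 1 = 0.07366.

7.37%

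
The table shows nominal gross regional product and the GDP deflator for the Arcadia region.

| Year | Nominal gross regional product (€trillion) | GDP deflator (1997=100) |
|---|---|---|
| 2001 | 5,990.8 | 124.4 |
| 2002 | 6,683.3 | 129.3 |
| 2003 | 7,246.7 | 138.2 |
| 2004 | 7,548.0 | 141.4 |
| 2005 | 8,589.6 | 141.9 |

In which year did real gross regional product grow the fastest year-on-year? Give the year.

2002: real = 6683.3/1.293 = 5168.83; growth vs 2001 (4815.76) = 7.33%.
2003: real = 7246.7/1.382 = 5243.63; growth vs 2002 (5168.83) = 1.45%.
2004: real = 7548.0/1.414 = 5338.05; growth vs 2003 (5243.63) = 1.80%.
2005: real = 8589.6/1.419 = 6053.28; growth vs 2004 (5338.05) = 13.40%.

2005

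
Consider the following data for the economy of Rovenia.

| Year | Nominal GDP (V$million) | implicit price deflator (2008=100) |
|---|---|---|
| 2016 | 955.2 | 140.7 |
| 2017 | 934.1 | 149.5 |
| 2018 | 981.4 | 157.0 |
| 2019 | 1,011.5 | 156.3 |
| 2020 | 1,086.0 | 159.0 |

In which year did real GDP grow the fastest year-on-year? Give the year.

2020

2017: real = 934.1/1.495 = 624.82; growth vs 2016 (678.89) = -7.96%.
2018: real = 981.4/1.570 = 625.10; growth vs 2017 (624.82) = 0.04%.
2019: real = 1011.5/1.563 = 647.15; growth vs 2018 (625.10) = 3.53%.
2020: real = 1086.0/1.590 = 683.02; growth vs 2019 (647.15) = 5.54%.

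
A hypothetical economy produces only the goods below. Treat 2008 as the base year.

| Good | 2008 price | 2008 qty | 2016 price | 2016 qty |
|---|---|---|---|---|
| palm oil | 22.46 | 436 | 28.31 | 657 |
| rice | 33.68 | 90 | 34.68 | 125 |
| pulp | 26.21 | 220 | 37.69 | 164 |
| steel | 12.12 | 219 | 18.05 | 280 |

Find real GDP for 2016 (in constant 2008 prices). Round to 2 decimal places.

Real GDP 2016 = Σ (p_2008 × q_2016) = 22.46·657 + 33.68·125 + 26.21·164 + 12.12·280 = 26658.26.

26658.26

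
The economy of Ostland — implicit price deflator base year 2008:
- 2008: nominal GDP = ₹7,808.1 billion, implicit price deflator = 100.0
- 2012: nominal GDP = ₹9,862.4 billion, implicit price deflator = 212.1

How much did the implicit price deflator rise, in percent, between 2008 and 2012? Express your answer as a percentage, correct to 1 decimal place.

112.1%

Price-level change = 212.1 / 100.0 − 1 = 1.1210.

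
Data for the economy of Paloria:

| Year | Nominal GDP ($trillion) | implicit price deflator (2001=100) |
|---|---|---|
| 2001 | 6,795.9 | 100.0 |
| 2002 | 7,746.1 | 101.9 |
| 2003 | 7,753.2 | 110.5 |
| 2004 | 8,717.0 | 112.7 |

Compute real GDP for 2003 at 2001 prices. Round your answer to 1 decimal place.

Real GDP 2003 = 7753.2 / 1.105 = 7016.47.

$7,016.5 trillion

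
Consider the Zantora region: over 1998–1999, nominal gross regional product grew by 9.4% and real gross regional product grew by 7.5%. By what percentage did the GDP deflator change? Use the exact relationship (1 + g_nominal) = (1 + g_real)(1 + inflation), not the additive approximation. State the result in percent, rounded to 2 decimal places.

(1 + g_nom) = (1 + g_real)(1 + π), so π = 1.0940 / 1.0750 − 1 = 0.01767.

1.77%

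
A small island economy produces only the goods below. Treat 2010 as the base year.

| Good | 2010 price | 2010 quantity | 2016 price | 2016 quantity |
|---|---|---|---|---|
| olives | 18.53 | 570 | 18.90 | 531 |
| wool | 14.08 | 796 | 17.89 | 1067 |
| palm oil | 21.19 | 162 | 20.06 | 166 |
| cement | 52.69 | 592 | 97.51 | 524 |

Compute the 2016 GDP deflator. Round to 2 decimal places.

149.22

Nominal GDP 2016 = 18.90·531 + 17.89·1067 + 20.06·166 + 97.51·524 = 83549.73.
Real GDP 2016 (at 2010 prices) = 18.53·531 + 14.08·1067 + 21.19·166 + 52.69·524 = 55989.89.
Deflator = Nominal/Real × 100 = 83549.73/55989.89 × 100 = 149.223.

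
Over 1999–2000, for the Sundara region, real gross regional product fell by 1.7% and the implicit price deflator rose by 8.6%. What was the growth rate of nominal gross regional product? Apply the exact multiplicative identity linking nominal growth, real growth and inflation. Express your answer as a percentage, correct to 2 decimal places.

6.75%

(1 + g_nom) = (1 + g_real)(1 + π) = 0.9830 × 1.0860 = 1.06754.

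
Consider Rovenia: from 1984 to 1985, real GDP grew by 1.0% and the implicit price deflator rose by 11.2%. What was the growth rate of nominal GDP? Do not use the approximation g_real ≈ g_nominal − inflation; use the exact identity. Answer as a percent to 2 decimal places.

(1 + g_nom) = (1 + g_real)(1 + π) = 1.0100 × 1.1120 = 1.12312.

12.31%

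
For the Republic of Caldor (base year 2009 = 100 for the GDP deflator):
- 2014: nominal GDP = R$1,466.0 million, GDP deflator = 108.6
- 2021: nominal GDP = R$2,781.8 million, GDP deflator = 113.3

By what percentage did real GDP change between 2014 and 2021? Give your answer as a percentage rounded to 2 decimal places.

Real GDP 2014 = 1466.0 / 1.086 = 1349.91.
Real GDP 2021 = 2781.8 / 1.133 = 2455.25.
Real growth = 2455.25 / 1349.91 − 1 = 0.8188.

81.88%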